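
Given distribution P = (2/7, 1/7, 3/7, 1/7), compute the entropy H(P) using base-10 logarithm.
0.5546 dits

Shannon entropy is H(X) = -Σ p(x) log p(x).

For P = (2/7, 1/7, 3/7, 1/7):
H = -2/7 × log_10(2/7) -1/7 × log_10(1/7) -3/7 × log_10(3/7) -1/7 × log_10(1/7)
H = 0.5546 dits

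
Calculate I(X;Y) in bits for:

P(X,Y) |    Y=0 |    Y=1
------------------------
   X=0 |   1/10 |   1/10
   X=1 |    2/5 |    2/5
0.0000 bits

Mutual information: I(X;Y) = H(X) + H(Y) - H(X,Y)

Marginals:
P(X) = (1/5, 4/5), H(X) = 0.7219 bits
P(Y) = (1/2, 1/2), H(Y) = 1.0000 bits

Joint entropy: H(X,Y) = 1.7219 bits

I(X;Y) = 0.7219 + 1.0000 - 1.7219 = 0.0000 bits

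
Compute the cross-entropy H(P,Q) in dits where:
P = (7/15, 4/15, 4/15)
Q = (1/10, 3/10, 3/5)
0.6653 dits

Cross-entropy: H(P,Q) = -Σ p(x) log q(x)

Alternatively: H(P,Q) = H(P) + D_KL(P||Q)
H(P) = 0.4606 dits
D_KL(P||Q) = 0.2046 dits

H(P,Q) = 0.4606 + 0.2046 = 0.6653 dits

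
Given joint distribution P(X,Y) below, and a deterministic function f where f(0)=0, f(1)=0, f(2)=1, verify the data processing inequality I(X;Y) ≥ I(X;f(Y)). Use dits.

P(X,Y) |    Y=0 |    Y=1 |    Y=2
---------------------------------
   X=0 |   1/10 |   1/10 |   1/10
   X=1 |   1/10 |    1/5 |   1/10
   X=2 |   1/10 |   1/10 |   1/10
I(X;Y) = 0.0060, I(X;f(Y)) = 0.0017, inequality holds: 0.0060 ≥ 0.0017

Data Processing Inequality: For any Markov chain X → Y → Z, we have I(X;Y) ≥ I(X;Z).

Here Z = f(Y) is a deterministic function of Y, forming X → Y → Z.

Original I(X;Y) = 0.0060 dits

After applying f:
P(X,Z) where Z=f(Y):
- P(X,Z=0) = P(X,Y=0) + P(X,Y=1)
- P(X,Z=1) = P(X,Y=2)

I(X;Z) = I(X;f(Y)) = 0.0017 dits

Verification: 0.0060 ≥ 0.0017 ✓

Information cannot be created by processing; the function f can only lose information about X.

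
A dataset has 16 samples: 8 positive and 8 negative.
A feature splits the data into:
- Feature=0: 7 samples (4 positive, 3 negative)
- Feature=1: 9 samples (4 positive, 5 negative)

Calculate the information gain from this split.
0.0115 bits

Information Gain = H(Y) - H(Y|Feature)

Before split:
P(positive) = 8/16 = 0.5000
H(Y) = 1.0000 bits

After split:
Feature=0: H = 0.9852 bits (weight = 7/16)
Feature=1: H = 0.9911 bits (weight = 9/16)
H(Y|Feature) = (7/16)×0.9852 + (9/16)×0.9911 = 0.9885 bits

Information Gain = 1.0000 - 0.9885 = 0.0115 bits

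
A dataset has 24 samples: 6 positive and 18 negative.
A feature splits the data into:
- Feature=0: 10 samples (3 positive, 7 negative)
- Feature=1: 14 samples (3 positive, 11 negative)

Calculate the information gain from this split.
0.0068 bits

Information Gain = H(Y) - H(Y|Feature)

Before split:
P(positive) = 6/24 = 0.2500
H(Y) = 0.8113 bits

After split:
Feature=0: H = 0.8813 bits (weight = 10/24)
Feature=1: H = 0.7496 bits (weight = 14/24)
H(Y|Feature) = (10/24)×0.8813 + (14/24)×0.7496 = 0.8045 bits

Information Gain = 0.8113 - 0.8045 = 0.0068 bits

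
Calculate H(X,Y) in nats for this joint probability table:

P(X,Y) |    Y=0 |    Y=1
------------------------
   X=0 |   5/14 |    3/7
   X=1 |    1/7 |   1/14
1.1973 nats

Joint entropy is H(X,Y) = -Σ_{x,y} p(x,y) log p(x,y).

Summing over all non-zero entries:
H(X,Y) = -[5/14·log_e(5/14) + 3/7·log_e(3/7) + 1/7·log_e(1/7) + 1/14·log_e(1/14)]
H(X,Y) = 1.1973 nats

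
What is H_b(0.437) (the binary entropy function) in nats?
0.6852 nats

The binary entropy function is:
H(p) = -p log(p) - (1-p) log(1-p)

H(0.437) = -0.437 × log_e(0.437) - 0.563 × log_e(0.563)
H(0.437) = 0.6852 nats

Note: Binary entropy is maximized at p=0.5 (H=1 bit) and minimized at p=0 or p=1 (H=0).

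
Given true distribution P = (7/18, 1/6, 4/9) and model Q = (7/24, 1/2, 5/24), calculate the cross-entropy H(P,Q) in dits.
0.5610 dits

Cross-entropy: H(P,Q) = -Σ p(x) log q(x)

Alternatively: H(P,Q) = H(P) + D_KL(P||Q)
H(P) = 0.4457 dits
D_KL(P||Q) = 0.1153 dits

H(P,Q) = 0.4457 + 0.1153 = 0.5610 dits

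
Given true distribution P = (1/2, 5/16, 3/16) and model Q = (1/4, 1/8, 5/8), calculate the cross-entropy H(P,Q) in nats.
1.4311 nats

Cross-entropy: H(P,Q) = -Σ p(x) log q(x)

Alternatively: H(P,Q) = H(P) + D_KL(P||Q)
H(P) = 1.0239 nats
D_KL(P||Q) = 0.4072 nats

H(P,Q) = 1.0239 + 0.4072 = 1.4311 nats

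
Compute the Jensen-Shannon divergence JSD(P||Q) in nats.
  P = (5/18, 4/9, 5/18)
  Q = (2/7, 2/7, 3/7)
0.0168 nats

Jensen-Shannon divergence is:
JSD(P||Q) = 0.5 × D_KL(P||M) + 0.5 × D_KL(Q||M)
where M = 0.5 × (P + Q) is the mixture distribution.

M = 0.5 × (5/18, 4/9, 5/18) + 0.5 × (2/7, 2/7, 3/7) = (0.281746, 0.365079, 0.353175)

D_KL(P||M) = 0.0168 nats
D_KL(Q||M) = 0.0169 nats

JSD(P||Q) = 0.5 × 0.0168 + 0.5 × 0.0169 = 0.0168 nats

Unlike KL divergence, JSD is symmetric and bounded: 0 ≤ JSD ≤ log(2).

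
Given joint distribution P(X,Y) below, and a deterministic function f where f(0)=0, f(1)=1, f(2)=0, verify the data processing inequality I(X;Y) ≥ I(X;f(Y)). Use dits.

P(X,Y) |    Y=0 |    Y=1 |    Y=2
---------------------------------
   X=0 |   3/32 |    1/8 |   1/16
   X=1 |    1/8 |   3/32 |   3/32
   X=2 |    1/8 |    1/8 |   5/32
I(X;Y) = 0.0065, I(X;f(Y)) = 0.0037, inequality holds: 0.0065 ≥ 0.0037

Data Processing Inequality: For any Markov chain X → Y → Z, we have I(X;Y) ≥ I(X;Z).

Here Z = f(Y) is a deterministic function of Y, forming X → Y → Z.

Original I(X;Y) = 0.0065 dits

After applying f:
P(X,Z) where Z=f(Y):
- P(X,Z=0) = P(X,Y=0) + P(X,Y=2)
- P(X,Z=1) = P(X,Y=1)

I(X;Z) = I(X;f(Y)) = 0.0037 dits

Verification: 0.0065 ≥ 0.0037 ✓

Information cannot be created by processing; the function f can only lose information about X.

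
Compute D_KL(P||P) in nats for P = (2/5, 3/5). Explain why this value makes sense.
0.0000 nats

KL divergence satisfies the Gibbs inequality: D_KL(P||Q) ≥ 0 for all distributions P, Q.

D_KL(P||Q) = Σ p(x) log(p(x)/q(x))
Each term is p(x) × log_e(p(x)/p(x)) = p(x) × log_e(1) = 0, so the sum is 0.
D_KL(P||Q) = 0.0000 nats

When P = Q, the KL divergence is exactly 0, as there is no 'divergence' between identical distributions.

This non-negativity is a fundamental property: relative entropy cannot be negative because it measures how different Q is from P.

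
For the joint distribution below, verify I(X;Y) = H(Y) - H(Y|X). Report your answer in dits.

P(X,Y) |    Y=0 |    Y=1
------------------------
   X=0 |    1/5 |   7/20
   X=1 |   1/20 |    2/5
I(X;Y) = 0.0195 dits

Mutual information has multiple equivalent forms:
- I(X;Y) = H(X) - H(X|Y)
- I(X;Y) = H(Y) - H(Y|X)
- I(X;Y) = H(X) + H(Y) - H(X,Y)

Computing all quantities:
H(X) = 0.2989, H(Y) = 0.2442, H(X,Y) = 0.5236
H(X|Y) = 0.2794, H(Y|X) = 0.2247

Verification:
H(X) - H(X|Y) = 0.2989 - 0.2794 = 0.0195
H(Y) - H(Y|X) = 0.2442 - 0.2247 = 0.0195
H(X) + H(Y) - H(X,Y) = 0.2989 + 0.2442 - 0.5236 = 0.0195

All forms give I(X;Y) = 0.0195 dits. ✓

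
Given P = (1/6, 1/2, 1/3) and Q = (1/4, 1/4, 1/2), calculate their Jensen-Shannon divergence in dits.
0.0147 dits

Jensen-Shannon divergence is:
JSD(P||Q) = 0.5 × D_KL(P||M) + 0.5 × D_KL(Q||M)
where M = 0.5 × (P + Q) is the mixture distribution.

M = 0.5 × (1/6, 1/2, 1/3) + 0.5 × (1/4, 1/4, 1/2) = (5/24, 3/8, 5/12)

D_KL(P||M) = 0.0140 dits
D_KL(Q||M) = 0.0154 dits

JSD(P||Q) = 0.5 × 0.0140 + 0.5 × 0.0154 = 0.0147 dits

Unlike KL divergence, JSD is symmetric and bounded: 0 ≤ JSD ≤ log(2).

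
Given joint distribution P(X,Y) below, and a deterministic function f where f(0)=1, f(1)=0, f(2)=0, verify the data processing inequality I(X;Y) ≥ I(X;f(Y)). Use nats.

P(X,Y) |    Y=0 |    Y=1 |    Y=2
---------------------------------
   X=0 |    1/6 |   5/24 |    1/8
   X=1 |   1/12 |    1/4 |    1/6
I(X;Y) = 0.0190, I(X;f(Y)) = 0.0188, inequality holds: 0.0190 ≥ 0.0188

Data Processing Inequality: For any Markov chain X → Y → Z, we have I(X;Y) ≥ I(X;Z).

Here Z = f(Y) is a deterministic function of Y, forming X → Y → Z.

Original I(X;Y) = 0.0190 nats

After applying f:
P(X,Z) where Z=f(Y):
- P(X,Z=0) = P(X,Y=1) + P(X,Y=2)
- P(X,Z=1) = P(X,Y=0)

I(X;Z) = I(X;f(Y)) = 0.0188 nats

Verification: 0.0190 ≥ 0.0188 ✓

Information cannot be created by processing; the function f can only lose information about X.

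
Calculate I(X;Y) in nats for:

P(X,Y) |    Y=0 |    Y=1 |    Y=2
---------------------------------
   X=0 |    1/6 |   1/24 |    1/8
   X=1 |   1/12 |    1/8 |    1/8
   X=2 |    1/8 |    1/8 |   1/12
0.0472 nats

Mutual information: I(X;Y) = H(X) + H(Y) - H(X,Y)

Marginals:
P(X) = (1/3, 1/3, 1/3), H(X) = 1.0986 nats
P(Y) = (3/8, 7/24, 1/3), H(Y) = 1.0934 nats

Joint entropy: H(X,Y) = 2.1448 nats

I(X;Y) = 1.0986 + 1.0934 - 2.1448 = 0.0472 nats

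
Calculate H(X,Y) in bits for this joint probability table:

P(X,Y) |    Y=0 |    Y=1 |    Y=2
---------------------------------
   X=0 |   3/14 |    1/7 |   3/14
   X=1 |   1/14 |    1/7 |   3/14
2.5027 bits

Joint entropy is H(X,Y) = -Σ_{x,y} p(x,y) log p(x,y).

Summing over all non-zero entries:
H(X,Y) = -[3/14·log_2(3/14) + 1/7·log_2(1/7) + 3/14·log_2(3/14) + 1/14·log_2(1/14) + 1/7·log_2(1/7) + 3/14·log_2(3/14)]
H(X,Y) = 2.5027 bits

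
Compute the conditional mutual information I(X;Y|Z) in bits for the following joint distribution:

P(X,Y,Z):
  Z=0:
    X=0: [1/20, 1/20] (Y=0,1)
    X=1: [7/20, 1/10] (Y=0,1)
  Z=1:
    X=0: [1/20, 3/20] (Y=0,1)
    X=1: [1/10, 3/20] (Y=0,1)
0.0293 bits

Conditional mutual information: I(X;Y|Z) = H(X|Z) + H(Y|Z) - H(X,Y|Z)

H(Z) = 0.9928
H(X,Z) = 1.8150 → H(X|Z) = 0.8222
H(Y,Z) = 1.8710 → H(Y|Z) = 0.8782
H(X,Y,Z) = 2.6639 → H(X,Y|Z) = 1.6711

I(X;Y|Z) = 0.8222 + 0.8782 - 1.6711 = 0.0293 bits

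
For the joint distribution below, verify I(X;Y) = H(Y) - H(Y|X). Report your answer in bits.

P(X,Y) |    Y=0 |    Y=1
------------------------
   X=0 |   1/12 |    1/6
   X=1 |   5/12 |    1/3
I(X;Y) = 0.0271 bits

Mutual information has multiple equivalent forms:
- I(X;Y) = H(X) - H(X|Y)
- I(X;Y) = H(Y) - H(Y|X)
- I(X;Y) = H(X) + H(Y) - H(X,Y)

Computing all quantities:
H(X) = 0.8113, H(Y) = 1.0000, H(X,Y) = 1.7842
H(X|Y) = 0.7842, H(Y|X) = 0.9729

Verification:
H(X) - H(X|Y) = 0.8113 - 0.7842 = 0.0271
H(Y) - H(Y|X) = 1.0000 - 0.9729 = 0.0271
H(X) + H(Y) - H(X,Y) = 0.8113 + 1.0000 - 1.7842 = 0.0271

All forms give I(X;Y) = 0.0271 bits. ✓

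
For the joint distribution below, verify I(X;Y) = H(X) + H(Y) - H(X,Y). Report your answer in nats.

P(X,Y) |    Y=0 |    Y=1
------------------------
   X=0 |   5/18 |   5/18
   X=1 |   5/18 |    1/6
I(X;Y) = 0.0079 nats

Mutual information has multiple equivalent forms:
- I(X;Y) = H(X) - H(X|Y)
- I(X;Y) = H(Y) - H(Y|X)
- I(X;Y) = H(X) + H(Y) - H(X,Y)

Computing all quantities:
H(X) = 0.6870, H(Y) = 0.6870, H(X,Y) = 1.3661
H(X|Y) = 0.6791, H(Y|X) = 0.6791

Verification:
H(X) - H(X|Y) = 0.6870 - 0.6791 = 0.0079
H(Y) - H(Y|X) = 0.6870 - 0.6791 = 0.0079
H(X) + H(Y) - H(X,Y) = 0.6870 + 0.6870 - 1.3661 = 0.0079

All forms give I(X;Y) = 0.0079 nats. ✓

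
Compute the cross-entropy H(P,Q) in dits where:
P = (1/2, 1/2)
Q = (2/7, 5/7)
0.3451 dits

Cross-entropy: H(P,Q) = -Σ p(x) log q(x)

Alternatively: H(P,Q) = H(P) + D_KL(P||Q)
H(P) = 0.3010 dits
D_KL(P||Q) = 0.0441 dits

H(P,Q) = 0.3010 + 0.0441 = 0.3451 dits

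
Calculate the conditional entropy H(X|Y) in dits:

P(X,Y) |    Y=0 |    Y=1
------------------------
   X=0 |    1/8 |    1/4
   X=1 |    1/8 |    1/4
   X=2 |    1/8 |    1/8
0.4653 dits

Using the chain rule: H(X|Y) = H(X,Y) - H(Y)

First, compute H(X,Y) = 0.7526 dits

Marginal P(Y) = (3/8, 5/8)
H(Y) = 0.2873 dits

H(X|Y) = H(X,Y) - H(Y) = 0.7526 - 0.2873 = 0.4653 dits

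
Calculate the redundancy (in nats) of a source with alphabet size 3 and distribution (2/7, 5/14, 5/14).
0.0052 nats

Redundancy measures how far a source is from maximum entropy:
R = H_max - H(X)

Maximum entropy for 3 symbols: H_max = log_e(3) = 1.0986 nats
Actual entropy: H(X) = 1.0934 nats
Redundancy: R = 1.0986 - 1.0934 = 0.0052 nats

This redundancy represents potential for compression: the source could be compressed by 0.0052 nats per symbol.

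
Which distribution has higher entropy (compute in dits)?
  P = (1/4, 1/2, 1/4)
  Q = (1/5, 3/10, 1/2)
P

Computing entropies in dits:
H(P) = 0.4515
H(Q) = 0.4472

Distribution P has higher entropy.

Intuition: The distribution closer to uniform (more spread out) has higher entropy.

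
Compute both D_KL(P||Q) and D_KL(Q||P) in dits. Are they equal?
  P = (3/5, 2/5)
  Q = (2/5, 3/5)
D_KL(P||Q) = 0.0352, D_KL(Q||P) = 0.0352

KL divergence is not symmetric: D_KL(P||Q) ≠ D_KL(Q||P) in general.

D_KL(P||Q) = 0.0352 dits
D_KL(Q||P) = 0.0352 dits

In this case they happen to be equal (to 4 decimal places).

This asymmetry is why KL divergence is not a true distance metric.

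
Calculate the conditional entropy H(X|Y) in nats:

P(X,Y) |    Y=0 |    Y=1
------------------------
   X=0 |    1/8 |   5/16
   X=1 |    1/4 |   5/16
0.6719 nats

Using the chain rule: H(X|Y) = H(X,Y) - H(Y)

First, compute H(X,Y) = 1.3335 nats

Marginal P(Y) = (3/8, 5/8)
H(Y) = 0.6616 nats

H(X|Y) = H(X,Y) - H(Y) = 1.3335 - 0.6616 = 0.6719 nats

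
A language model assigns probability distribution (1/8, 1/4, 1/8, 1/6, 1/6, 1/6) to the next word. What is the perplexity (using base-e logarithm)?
5.8259

Perplexity is e^H (or exp(H) for natural log).

First, H = -Σ p log p = 1.7623 nats
Perplexity = e^1.7623 = 5.8259

Interpretation: The model's uncertainty is equivalent to choosing uniformly among 5.8 options.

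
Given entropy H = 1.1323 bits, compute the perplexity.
2.1921

Perplexity is 2^H (or exp(H) for natural log).

H = 1.1323 bits
Perplexity = 2^1.1323 = 2.1921

Interpretation: The model's uncertainty is equivalent to choosing uniformly among 2.2 options.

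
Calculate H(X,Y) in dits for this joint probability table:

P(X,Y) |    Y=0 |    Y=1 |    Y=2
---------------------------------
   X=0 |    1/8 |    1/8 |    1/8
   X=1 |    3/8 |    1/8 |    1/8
0.7242 dits

Joint entropy is H(X,Y) = -Σ_{x,y} p(x,y) log p(x,y).

Summing over all non-zero entries:
H(X,Y) = -[1/8·log_10(1/8) + 1/8·log_10(1/8) + 1/8·log_10(1/8) + 3/8·log_10(3/8) + 1/8·log_10(1/8) + 1/8·log_10(1/8)]
H(X,Y) = 0.7242 dits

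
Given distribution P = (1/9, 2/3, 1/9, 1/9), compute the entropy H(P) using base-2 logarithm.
1.4466 bits

Shannon entropy is H(X) = -Σ p(x) log p(x).

For P = (1/9, 2/3, 1/9, 1/9):
H = -1/9 × log_2(1/9) -2/3 × log_2(2/3) -1/9 × log_2(1/9) -1/9 × log_2(1/9)
H = 1.4466 bits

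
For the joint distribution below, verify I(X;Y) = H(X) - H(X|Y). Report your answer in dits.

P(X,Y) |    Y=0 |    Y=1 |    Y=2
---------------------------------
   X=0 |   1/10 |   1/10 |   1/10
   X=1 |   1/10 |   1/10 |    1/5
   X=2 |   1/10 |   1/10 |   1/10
I(X;Y) = 0.0060 dits

Mutual information has multiple equivalent forms:
- I(X;Y) = H(X) - H(X|Y)
- I(X;Y) = H(Y) - H(Y|X)
- I(X;Y) = H(X) + H(Y) - H(X,Y)

Computing all quantities:
H(X) = 0.4729, H(Y) = 0.4729, H(X,Y) = 0.9398
H(X|Y) = 0.4669, H(Y|X) = 0.4669

Verification:
H(X) - H(X|Y) = 0.4729 - 0.4669 = 0.0060
H(Y) - H(Y|X) = 0.4729 - 0.4669 = 0.0060
H(X) + H(Y) - H(X,Y) = 0.4729 + 0.4729 - 0.9398 = 0.0060

All forms give I(X;Y) = 0.0060 dits. ✓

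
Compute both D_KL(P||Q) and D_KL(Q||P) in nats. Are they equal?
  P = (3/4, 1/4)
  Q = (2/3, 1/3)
D_KL(P||Q) = 0.0164, D_KL(Q||P) = 0.0174

KL divergence is not symmetric: D_KL(P||Q) ≠ D_KL(Q||P) in general.

D_KL(P||Q) = 0.0164 nats
D_KL(Q||P) = 0.0174 nats

No, they are not equal!

This asymmetry is why KL divergence is not a true distance metric.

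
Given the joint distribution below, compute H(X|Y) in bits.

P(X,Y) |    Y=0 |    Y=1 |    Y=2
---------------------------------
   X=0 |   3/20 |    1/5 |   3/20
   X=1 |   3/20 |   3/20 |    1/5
0.9897 bits

Using the chain rule: H(X|Y) = H(X,Y) - H(Y)

First, compute H(X,Y) = 2.5710 bits

Marginal P(Y) = (3/10, 7/20, 7/20)
H(Y) = 1.5813 bits

H(X|Y) = H(X,Y) - H(Y) = 2.5710 - 1.5813 = 0.9897 bits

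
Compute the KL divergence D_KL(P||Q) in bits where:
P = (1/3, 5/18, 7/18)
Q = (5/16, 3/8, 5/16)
0.0335 bits

KL divergence: D_KL(P||Q) = Σ p(x) log(p(x)/q(x))

Computing term by term:
  x=0: 1/3 × log_2[(1/3)/(5/16)] = 1/3 × 0.0931 = 0.0310
  x=1: 5/18 × log_2[(5/18)/(3/8)] = 5/18 × -0.4330 = -0.1203
  x=2: 7/18 × log_2[(7/18)/(5/16)] = 7/18 × 0.3155 = 0.1227

D_KL(P||Q) = 0.0335 bits

Note: KL divergence is always non-negative and equals 0 iff P = Q.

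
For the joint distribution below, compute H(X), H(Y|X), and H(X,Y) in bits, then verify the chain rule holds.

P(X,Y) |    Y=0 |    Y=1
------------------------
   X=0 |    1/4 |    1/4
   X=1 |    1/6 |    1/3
H(X,Y) = 1.9591, H(X) = 1.0000, H(Y|X) = 0.9591 (all in bits)

Chain rule: H(X,Y) = H(X) + H(Y|X)

Left side — joint entropy directly:
H(X,Y) = -Σ p(x,y) log p(x,y) = 1.9591 bits

Right side — compute H(Y|X) from the conditional distributions:
P(X) = (1/2, 1/2), so H(X) = 1.0000 bits
H(Y|X) = Σ_x P(X=x) · H(Y|X=x):
  P(Y|X=0) = (1/2, 1/2), H(Y|X=0) = 1.0000, weight P(X=0) = 1/2
  P(Y|X=1) = (1/3, 2/3), H(Y|X=1) = 0.9183, weight P(X=1) = 1/2
H(Y|X) = 0.9591 bits

H(X) + H(Y|X) = 1.0000 + 0.9591 = 1.9591 bits

Both sides equal 1.9591 bits. ✓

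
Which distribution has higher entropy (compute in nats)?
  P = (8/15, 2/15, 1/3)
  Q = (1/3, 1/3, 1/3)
Q

Computing entropies in nats:
H(P) = 0.9701
H(Q) = 1.0986

Distribution Q has higher entropy.

Intuition: The distribution closer to uniform (more spread out) has higher entropy.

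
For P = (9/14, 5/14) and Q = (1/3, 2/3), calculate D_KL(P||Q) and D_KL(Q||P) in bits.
D_KL(P||Q) = 0.2875, D_KL(Q||P) = 0.2845

KL divergence is not symmetric: D_KL(P||Q) ≠ D_KL(Q||P) in general.

D_KL(P||Q) = 0.2875 bits
D_KL(Q||P) = 0.2845 bits

No, they are not equal!

This asymmetry is why KL divergence is not a true distance metric.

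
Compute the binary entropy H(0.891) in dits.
0.1496 dits

The binary entropy function is:
H(p) = -p log(p) - (1-p) log(1-p)

H(0.891) = -0.891 × log_10(0.891) - 0.109 × log_10(0.109)
H(0.891) = 0.1496 dits

Note: Binary entropy is maximized at p=0.5 (H=1 bit) and minimized at p=0 or p=1 (H=0).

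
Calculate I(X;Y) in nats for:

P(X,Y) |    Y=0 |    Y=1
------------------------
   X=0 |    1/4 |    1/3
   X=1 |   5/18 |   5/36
0.0280 nats

Mutual information: I(X;Y) = H(X) + H(Y) - H(X,Y)

Marginals:
P(X) = (7/12, 5/12), H(X) = 0.6792 nats
P(Y) = (19/36, 17/36), H(Y) = 0.6916 nats

Joint entropy: H(X,Y) = 1.3428 nats

I(X;Y) = 0.6792 + 0.6916 - 1.3428 = 0.0280 nats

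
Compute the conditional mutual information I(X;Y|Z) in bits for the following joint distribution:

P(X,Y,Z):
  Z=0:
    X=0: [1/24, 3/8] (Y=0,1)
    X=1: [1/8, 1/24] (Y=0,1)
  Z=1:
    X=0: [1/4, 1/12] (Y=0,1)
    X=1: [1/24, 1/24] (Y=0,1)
0.1863 bits

Conditional mutual information: I(X;Y|Z) = H(X|Z) + H(Y|Z) - H(X,Y|Z)

H(Z) = 0.9799
H(X,Z) = 1.7842 → H(X|Z) = 0.8043
H(Y,Z) = 1.8506 → H(Y|Z) = 0.8707
H(X,Y,Z) = 2.4685 → H(X,Y|Z) = 1.4887

I(X;Y|Z) = 0.8043 + 0.8707 - 1.4887 = 0.1863 bits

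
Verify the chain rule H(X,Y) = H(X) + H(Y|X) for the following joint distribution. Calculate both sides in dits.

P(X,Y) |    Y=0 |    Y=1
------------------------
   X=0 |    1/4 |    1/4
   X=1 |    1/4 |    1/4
H(X,Y) = 0.6021, H(X) = 0.3010, H(Y|X) = 0.3010 (all in dits)

Chain rule: H(X,Y) = H(X) + H(Y|X)

Left side — joint entropy directly:
H(X,Y) = -Σ p(x,y) log p(x,y) = 0.6021 dits

Right side — compute H(Y|X) from the conditional distributions:
P(X) = (1/2, 1/2), so H(X) = 0.3010 dits
H(Y|X) = Σ_x P(X=x) · H(Y|X=x):
  P(Y|X=0) = (1/2, 1/2), H(Y|X=0) = 0.3010, weight P(X=0) = 1/2
  P(Y|X=1) = (1/2, 1/2), H(Y|X=1) = 0.3010, weight P(X=1) = 1/2
H(Y|X) = 0.3010 dits

H(X) + H(Y|X) = 0.3010 + 0.3010 = 0.6021 dits

Both sides equal 0.6021 dits. ✓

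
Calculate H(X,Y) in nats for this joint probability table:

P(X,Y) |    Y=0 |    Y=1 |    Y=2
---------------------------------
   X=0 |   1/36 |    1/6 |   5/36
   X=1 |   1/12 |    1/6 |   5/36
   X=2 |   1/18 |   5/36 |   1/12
2.0941 nats

Joint entropy is H(X,Y) = -Σ_{x,y} p(x,y) log p(x,y).

Summing over all non-zero entries:
H(X,Y) = -[1/36·log_e(1/36) + 1/6·log_e(1/6) + 5/36·log_e(5/36) + 1/12·log_e(1/12) + 1/6·log_e(1/6) + 5/36·log_e(5/36) + 1/18·log_e(1/18) + 5/36·log_e(5/36) + 1/12·log_e(1/12)]
H(X,Y) = 2.0941 nats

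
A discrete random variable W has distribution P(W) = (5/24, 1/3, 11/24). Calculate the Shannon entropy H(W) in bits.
1.5157 bits

Shannon entropy is H(X) = -Σ p(x) log p(x).

For P = (5/24, 1/3, 11/24):
H = -5/24 × log_2(5/24) -1/3 × log_2(1/3) -11/24 × log_2(11/24)
H = 1.5157 bits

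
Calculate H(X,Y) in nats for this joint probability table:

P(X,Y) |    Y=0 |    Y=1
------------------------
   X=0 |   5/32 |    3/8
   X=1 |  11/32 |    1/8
1.2849 nats

Joint entropy is H(X,Y) = -Σ_{x,y} p(x,y) log p(x,y).

Summing over all non-zero entries:
H(X,Y) = -[5/32·log_e(5/32) + 3/8·log_e(3/8) + 11/32·log_e(11/32) + 1/8·log_e(1/8)]
H(X,Y) = 1.2849 nats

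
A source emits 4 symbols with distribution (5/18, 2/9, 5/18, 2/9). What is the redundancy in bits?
0.0089 bits

Redundancy measures how far a source is from maximum entropy:
R = H_max - H(X)

Maximum entropy for 4 symbols: H_max = log_2(4) = 2.0000 bits
Actual entropy: H(X) = 1.9911 bits
Redundancy: R = 2.0000 - 1.9911 = 0.0089 bits

This redundancy represents potential for compression: the source could be compressed by 0.0089 bits per symbol.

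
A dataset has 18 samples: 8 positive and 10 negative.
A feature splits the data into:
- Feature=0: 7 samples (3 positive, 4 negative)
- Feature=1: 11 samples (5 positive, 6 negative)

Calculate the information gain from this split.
0.0005 bits

Information Gain = H(Y) - H(Y|Feature)

Before split:
P(positive) = 8/18 = 0.4444
H(Y) = 0.9911 bits

After split:
Feature=0: H = 0.9852 bits (weight = 7/18)
Feature=1: H = 0.9940 bits (weight = 11/18)
H(Y|Feature) = (7/18)×0.9852 + (11/18)×0.9940 = 0.9906 bits

Information Gain = 0.9911 - 0.9906 = 0.0005 bits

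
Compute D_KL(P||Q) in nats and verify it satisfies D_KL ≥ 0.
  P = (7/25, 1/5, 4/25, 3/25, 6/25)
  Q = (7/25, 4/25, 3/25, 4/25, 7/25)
0.0191 nats

KL divergence satisfies the Gibbs inequality: D_KL(P||Q) ≥ 0 for all distributions P, Q.

D_KL(P||Q) = Σ p(x) log(p(x)/q(x))
Term by term:
  x=0: 7/25 × log_e[(7/25)/(7/25)] = 0.0000
  x=1: 1/5 × log_e[(1/5)/(4/25)] = 0.0446
  x=2: 4/25 × log_e[(4/25)/(3/25)] = 0.0460
  x=3: 3/25 × log_e[(3/25)/(4/25)] = -0.0345
  x=4: 6/25 × log_e[(6/25)/(7/25)] = -0.0370
D_KL(P||Q) = 0.0191 nats

D_KL(P||Q) = 0.0191 ≥ 0 ✓

This non-negativity is a fundamental property: relative entropy cannot be negative because it measures how different Q is from P.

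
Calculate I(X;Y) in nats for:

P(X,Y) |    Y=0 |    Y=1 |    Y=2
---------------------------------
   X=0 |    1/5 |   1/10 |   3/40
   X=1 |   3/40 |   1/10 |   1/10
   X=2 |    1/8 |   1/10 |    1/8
0.0278 nats

Mutual information: I(X;Y) = H(X) + H(Y) - H(X,Y)

Marginals:
P(X) = (3/8, 11/40, 7/20), H(X) = 1.0903 nats
P(Y) = (2/5, 3/10, 3/10), H(Y) = 1.0889 nats

Joint entropy: H(X,Y) = 2.1513 nats

I(X;Y) = 1.0903 + 1.0889 - 2.1513 = 0.0278 nats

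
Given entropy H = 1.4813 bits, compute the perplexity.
2.7920

Perplexity is 2^H (or exp(H) for natural log).

H = 1.4813 bits
Perplexity = 2^1.4813 = 2.7920

Interpretation: The model's uncertainty is equivalent to choosing uniformly among 2.8 options.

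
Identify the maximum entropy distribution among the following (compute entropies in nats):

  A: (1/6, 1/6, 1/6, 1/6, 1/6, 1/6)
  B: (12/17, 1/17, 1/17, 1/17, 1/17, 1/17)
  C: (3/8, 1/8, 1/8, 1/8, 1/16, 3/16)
A

For a discrete distribution over n outcomes, entropy is maximized by the uniform distribution.

Computing entropies:
H(A) = 1.7918 nats
H(B) = 1.0792 nats
H(C) = 1.6348 nats

The uniform distribution (where all probabilities equal 1/6) achieves the maximum entropy of log_e(6) = 1.7918 nats.

Distribution A has the highest entropy.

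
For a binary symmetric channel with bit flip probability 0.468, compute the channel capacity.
0.0030 bits

For a binary symmetric channel (BSC) with error probability p:
Capacity C = 1 - H(p) bits per symbol

where H(p) = -p log₂(p) - (1-p) log₂(1-p) is the binary entropy function.

H(0.468) = 0.9970 bits
C = 1 - 0.9970 = 0.0030 bits per symbol

This means we can reliably transmit up to 0.0030 bits of information per channel use.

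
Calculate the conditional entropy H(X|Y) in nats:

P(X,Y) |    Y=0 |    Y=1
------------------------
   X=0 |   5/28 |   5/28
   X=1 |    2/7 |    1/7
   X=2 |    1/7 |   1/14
1.0477 nats

Using the chain rule: H(X|Y) = H(X,Y) - H(Y)

First, compute H(X,Y) = 1.7177 nats

Marginal P(Y) = (17/28, 11/28)
H(Y) = 0.6700 nats

H(X|Y) = H(X,Y) - H(Y) = 1.7177 - 0.6700 = 1.0477 nats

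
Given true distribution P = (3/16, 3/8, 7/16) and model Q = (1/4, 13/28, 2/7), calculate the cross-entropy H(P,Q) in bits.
1.5808 bits

Cross-entropy: H(P,Q) = -Σ p(x) log q(x)

Alternatively: H(P,Q) = H(P) + D_KL(P||Q)
H(P) = 1.5052 bits
D_KL(P||Q) = 0.0756 bits

H(P,Q) = 1.5052 + 0.0756 = 1.5808 bits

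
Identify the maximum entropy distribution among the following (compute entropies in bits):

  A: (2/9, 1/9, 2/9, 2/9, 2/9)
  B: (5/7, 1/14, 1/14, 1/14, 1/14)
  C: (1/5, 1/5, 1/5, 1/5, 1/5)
C

For a discrete distribution over n outcomes, entropy is maximized by the uniform distribution.

Computing entropies:
H(A) = 2.2810 bits
H(B) = 1.4345 bits
H(C) = 2.3219 bits

The uniform distribution (where all probabilities equal 1/5) achieves the maximum entropy of log_2(5) = 2.3219 bits.

Distribution C has the highest entropy.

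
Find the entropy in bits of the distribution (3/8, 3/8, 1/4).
1.5613 bits

Shannon entropy is H(X) = -Σ p(x) log p(x).

For P = (3/8, 3/8, 1/4):
H = -3/8 × log_2(3/8) -3/8 × log_2(3/8) -1/4 × log_2(1/4)
H = 1.5613 bits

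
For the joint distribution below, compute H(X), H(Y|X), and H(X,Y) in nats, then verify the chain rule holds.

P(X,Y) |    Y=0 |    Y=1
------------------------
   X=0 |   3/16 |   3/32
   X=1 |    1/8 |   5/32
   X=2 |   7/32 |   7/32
H(X,Y) = 1.7507, H(X) = 1.0752, H(Y|X) = 0.6755 (all in nats)

Chain rule: H(X,Y) = H(X) + H(Y|X)

Left side — joint entropy directly:
H(X,Y) = -Σ p(x,y) log p(x,y) = 1.7507 nats

Right side — compute H(Y|X) from the conditional distributions:
P(X) = (9/32, 9/32, 7/16), so H(X) = 1.0752 nats
H(Y|X) = Σ_x P(X=x) · H(Y|X=x):
  P(Y|X=0) = (2/3, 1/3), H(Y|X=0) = 0.6365, weight P(X=0) = 9/32
  P(Y|X=1) = (4/9, 5/9), H(Y|X=1) = 0.6870, weight P(X=1) = 9/32
  P(Y|X=2) = (1/2, 1/2), H(Y|X=2) = 0.6931, weight P(X=2) = 7/16
H(Y|X) = 0.6755 nats

H(X) + H(Y|X) = 1.0752 + 0.6755 = 1.7507 nats

Both sides equal 1.7507 nats. ✓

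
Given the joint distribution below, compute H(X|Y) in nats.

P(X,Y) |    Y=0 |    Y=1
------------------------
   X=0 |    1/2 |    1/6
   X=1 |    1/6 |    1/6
0.6059 nats

Using the chain rule: H(X|Y) = H(X,Y) - H(Y)

First, compute H(X,Y) = 1.2425 nats

Marginal P(Y) = (2/3, 1/3)
H(Y) = 0.6365 nats

H(X|Y) = H(X,Y) - H(Y) = 1.2425 - 0.6365 = 0.6059 nats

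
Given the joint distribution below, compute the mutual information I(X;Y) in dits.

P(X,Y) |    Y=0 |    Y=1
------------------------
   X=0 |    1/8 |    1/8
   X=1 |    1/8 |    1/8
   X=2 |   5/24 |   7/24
0.0015 dits

Mutual information: I(X;Y) = H(X) + H(Y) - H(X,Y)

Marginals:
P(X) = (1/4, 1/4, 1/2), H(X) = 0.4515 dits
P(Y) = (11/24, 13/24), H(Y) = 0.2995 dits

Joint entropy: H(X,Y) = 0.7495 dits

I(X;Y) = 0.4515 + 0.2995 - 0.7495 = 0.0015 dits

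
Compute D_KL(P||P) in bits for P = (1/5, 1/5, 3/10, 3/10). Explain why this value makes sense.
0.0000 bits

KL divergence satisfies the Gibbs inequality: D_KL(P||Q) ≥ 0 for all distributions P, Q.

D_KL(P||Q) = Σ p(x) log(p(x)/q(x))
Each term is p(x) × log_2(p(x)/p(x)) = p(x) × log_2(1) = 0, so the sum is 0.
D_KL(P||Q) = 0.0000 bits

When P = Q, the KL divergence is exactly 0, as there is no 'divergence' between identical distributions.

This non-negativity is a fundamental property: relative entropy cannot be negative because it measures how different Q is from P.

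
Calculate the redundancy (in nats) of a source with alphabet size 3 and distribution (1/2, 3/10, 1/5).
0.0690 nats

Redundancy measures how far a source is from maximum entropy:
R = H_max - H(X)

Maximum entropy for 3 symbols: H_max = log_e(3) = 1.0986 nats
Actual entropy: H(X) = 1.0297 nats
Redundancy: R = 1.0986 - 1.0297 = 0.0690 nats

This redundancy represents potential for compression: the source could be compressed by 0.0690 nats per symbol.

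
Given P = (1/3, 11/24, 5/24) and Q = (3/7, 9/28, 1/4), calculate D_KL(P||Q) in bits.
0.0590 bits

KL divergence: D_KL(P||Q) = Σ p(x) log(p(x)/q(x))

Computing term by term:
  x=0: 1/3 × log_2[(1/3)/(3/7)] = 1/3 × -0.3626 = -0.1209
  x=1: 11/24 × log_2[(11/24)/(9/28)] = 11/24 × 0.5119 = 0.2346
  x=2: 5/24 × log_2[(5/24)/(1/4)] = 5/24 × -0.2630 = -0.0548

D_KL(P||Q) = 0.0590 bits

Note: KL divergence is always non-negative and equals 0 iff P = Q.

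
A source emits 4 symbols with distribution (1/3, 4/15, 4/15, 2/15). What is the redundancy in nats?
0.0465 nats

Redundancy measures how far a source is from maximum entropy:
R = H_max - H(X)

Maximum entropy for 4 symbols: H_max = log_e(4) = 1.3863 nats
Actual entropy: H(X) = 1.3398 nats
Redundancy: R = 1.3863 - 1.3398 = 0.0465 nats

This redundancy represents potential for compression: the source could be compressed by 0.0465 nats per symbol.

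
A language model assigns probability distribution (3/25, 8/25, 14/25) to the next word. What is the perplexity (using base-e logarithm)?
2.5696

Perplexity is e^H (or exp(H) for natural log).

First, H = -Σ p log p = 0.9437 nats
Perplexity = e^0.9437 = 2.5696

Interpretation: The model's uncertainty is equivalent to choosing uniformly among 2.6 options.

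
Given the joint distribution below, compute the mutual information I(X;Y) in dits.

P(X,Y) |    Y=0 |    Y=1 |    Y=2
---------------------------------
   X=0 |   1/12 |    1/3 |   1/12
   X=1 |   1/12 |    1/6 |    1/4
0.0312 dits

Mutual information: I(X;Y) = H(X) + H(Y) - H(X,Y)

Marginals:
P(X) = (1/2, 1/2), H(X) = 0.3010 dits
P(Y) = (1/6, 1/2, 1/3), H(Y) = 0.4392 dits

Joint entropy: H(X,Y) = 0.7090 dits

I(X;Y) = 0.3010 + 0.4392 - 0.7090 = 0.0312 dits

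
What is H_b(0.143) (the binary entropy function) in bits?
0.5920 bits

The binary entropy function is:
H(p) = -p log(p) - (1-p) log(1-p)

H(0.143) = -0.143 × log_2(0.143) - 0.857 × log_2(0.857)
H(0.143) = 0.5920 bits

Note: Binary entropy is maximized at p=0.5 (H=1 bit) and minimized at p=0 or p=1 (H=0).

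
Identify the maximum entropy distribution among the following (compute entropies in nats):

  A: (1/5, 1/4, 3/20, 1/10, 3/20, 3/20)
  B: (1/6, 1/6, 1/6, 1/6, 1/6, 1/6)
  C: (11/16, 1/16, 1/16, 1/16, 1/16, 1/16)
B

For a discrete distribution over n outcomes, entropy is maximized by the uniform distribution.

Computing entropies:
H(A) = 1.7524 nats
H(B) = 1.7918 nats
H(C) = 1.1240 nats

The uniform distribution (where all probabilities equal 1/6) achieves the maximum entropy of log_e(6) = 1.7918 nats.

Distribution B has the highest entropy.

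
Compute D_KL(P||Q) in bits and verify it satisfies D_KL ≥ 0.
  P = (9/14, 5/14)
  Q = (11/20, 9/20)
0.0256 bits

KL divergence satisfies the Gibbs inequality: D_KL(P||Q) ≥ 0 for all distributions P, Q.

D_KL(P||Q) = Σ p(x) log(p(x)/q(x))
Term by term:
  x=0: 9/14 × log_2[(9/14)/(11/20)] = 0.1447
  x=1: 5/14 × log_2[(5/14)/(9/20)] = -0.1191
D_KL(P||Q) = 0.0256 bits

D_KL(P||Q) = 0.0256 ≥ 0 ✓

This non-negativity is a fundamental property: relative entropy cannot be negative because it measures how different Q is from P.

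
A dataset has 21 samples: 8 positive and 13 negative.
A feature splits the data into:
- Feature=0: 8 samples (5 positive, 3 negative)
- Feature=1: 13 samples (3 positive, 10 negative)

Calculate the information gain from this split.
0.1127 bits

Information Gain = H(Y) - H(Y|Feature)

Before split:
P(positive) = 8/21 = 0.3810
H(Y) = 0.9587 bits

After split:
Feature=0: H = 0.9544 bits (weight = 8/21)
Feature=1: H = 0.7793 bits (weight = 13/21)
H(Y|Feature) = (8/21)×0.9544 + (13/21)×0.7793 = 0.8460 bits

Information Gain = 0.9587 - 0.8460 = 0.1127 bits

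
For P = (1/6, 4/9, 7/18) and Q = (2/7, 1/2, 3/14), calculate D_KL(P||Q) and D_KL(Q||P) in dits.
D_KL(P||Q) = 0.0389, D_KL(Q||P) = 0.0370

KL divergence is not symmetric: D_KL(P||Q) ≠ D_KL(Q||P) in general.

D_KL(P||Q) = 0.0389 dits
D_KL(Q||P) = 0.0370 dits

No, they are not equal!

This asymmetry is why KL divergence is not a true distance metric.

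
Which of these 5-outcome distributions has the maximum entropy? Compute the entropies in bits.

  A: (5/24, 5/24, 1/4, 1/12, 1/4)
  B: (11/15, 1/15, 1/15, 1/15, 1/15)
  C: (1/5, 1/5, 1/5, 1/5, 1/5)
C

For a discrete distribution over n outcomes, entropy is maximized by the uniform distribution.

Computing entropies:
H(A) = 2.2417 bits
H(B) = 1.3700 bits
H(C) = 2.3219 bits

The uniform distribution (where all probabilities equal 1/5) achieves the maximum entropy of log_2(5) = 2.3219 bits.

Distribution C has the highest entropy.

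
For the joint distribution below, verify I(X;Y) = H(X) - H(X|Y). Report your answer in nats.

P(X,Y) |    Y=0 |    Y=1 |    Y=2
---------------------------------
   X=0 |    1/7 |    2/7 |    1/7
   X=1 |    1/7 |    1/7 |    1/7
I(X;Y) = 0.0140 nats

Mutual information has multiple equivalent forms:
- I(X;Y) = H(X) - H(X|Y)
- I(X;Y) = H(Y) - H(Y|X)
- I(X;Y) = H(X) + H(Y) - H(X,Y)

Computing all quantities:
H(X) = 0.6829, H(Y) = 1.0790, H(X,Y) = 1.7479
H(X|Y) = 0.6689, H(Y|X) = 1.0650

Verification:
H(X) - H(X|Y) = 0.6829 - 0.6689 = 0.0140
H(Y) - H(Y|X) = 1.0790 - 1.0650 = 0.0140
H(X) + H(Y) - H(X,Y) = 0.6829 + 1.0790 - 1.7479 = 0.0140

All forms give I(X;Y) = 0.0140 nats. ✓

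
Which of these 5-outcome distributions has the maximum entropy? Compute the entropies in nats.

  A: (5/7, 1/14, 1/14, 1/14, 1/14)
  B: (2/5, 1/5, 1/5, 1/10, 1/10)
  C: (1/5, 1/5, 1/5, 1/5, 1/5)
C

For a discrete distribution over n outcomes, entropy is maximized by the uniform distribution.

Computing entropies:
H(A) = 0.9944 nats
H(B) = 1.4708 nats
H(C) = 1.6094 nats

The uniform distribution (where all probabilities equal 1/5) achieves the maximum entropy of log_e(5) = 1.6094 nats.

Distribution C has the highest entropy.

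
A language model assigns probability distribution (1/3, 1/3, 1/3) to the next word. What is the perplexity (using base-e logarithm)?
3.0000

Perplexity is e^H (or exp(H) for natural log).

First, H = -Σ p log p = 1.0986 nats
Perplexity = e^1.0986 = 3.0000

Interpretation: The model's uncertainty is equivalent to choosing uniformly among 3.0 options.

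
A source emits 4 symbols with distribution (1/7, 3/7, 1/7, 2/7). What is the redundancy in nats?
0.1093 nats

Redundancy measures how far a source is from maximum entropy:
R = H_max - H(X)

Maximum entropy for 4 symbols: H_max = log_e(4) = 1.3863 nats
Actual entropy: H(X) = 1.2770 nats
Redundancy: R = 1.3863 - 1.2770 = 0.1093 nats

This redundancy represents potential for compression: the source could be compressed by 0.1093 nats per symbol.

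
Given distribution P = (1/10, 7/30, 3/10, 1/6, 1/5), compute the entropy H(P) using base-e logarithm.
1.5515 nats

Shannon entropy is H(X) = -Σ p(x) log p(x).

For P = (1/10, 7/30, 3/10, 1/6, 1/5):
H = -1/10 × log_e(1/10) -7/30 × log_e(7/30) -3/10 × log_e(3/10) -1/6 × log_e(1/6) -1/5 × log_e(1/5)
H = 1.5515 nats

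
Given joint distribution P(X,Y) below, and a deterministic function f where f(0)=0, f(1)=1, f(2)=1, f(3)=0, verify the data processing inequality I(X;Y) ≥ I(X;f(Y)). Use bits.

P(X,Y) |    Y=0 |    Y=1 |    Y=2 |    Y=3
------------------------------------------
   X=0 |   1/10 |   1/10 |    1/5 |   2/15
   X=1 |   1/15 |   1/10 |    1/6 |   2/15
I(X;Y) = 0.0038, I(X;f(Y)) = 0.0001, inequality holds: 0.0038 ≥ 0.0001

Data Processing Inequality: For any Markov chain X → Y → Z, we have I(X;Y) ≥ I(X;Z).

Here Z = f(Y) is a deterministic function of Y, forming X → Y → Z.

Original I(X;Y) = 0.0038 bits

After applying f:
P(X,Z) where Z=f(Y):
- P(X,Z=0) = P(X,Y=0) + P(X,Y=3)
- P(X,Z=1) = P(X,Y=1) + P(X,Y=2)

I(X;Z) = I(X;f(Y)) = 0.0001 bits

Verification: 0.0038 ≥ 0.0001 ✓

Information cannot be created by processing; the function f can only lose information about X.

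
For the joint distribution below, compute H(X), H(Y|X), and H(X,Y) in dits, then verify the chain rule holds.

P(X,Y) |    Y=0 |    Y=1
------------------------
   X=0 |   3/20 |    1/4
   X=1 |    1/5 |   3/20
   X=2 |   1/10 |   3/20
H(X,Y) = 0.7611, H(X) = 0.4693, H(Y|X) = 0.2918 (all in dits)

Chain rule: H(X,Y) = H(X) + H(Y|X)

Left side — joint entropy directly:
H(X,Y) = -Σ p(x,y) log p(x,y) = 0.7611 dits

Right side — compute H(Y|X) from the conditional distributions:
P(X) = (2/5, 7/20, 1/4), so H(X) = 0.4693 dits
H(Y|X) = Σ_x P(X=x) · H(Y|X=x):
  P(Y|X=0) = (3/8, 5/8), H(Y|X=0) = 0.2873, weight P(X=0) = 2/5
  P(Y|X=1) = (4/7, 3/7), H(Y|X=1) = 0.2966, weight P(X=1) = 7/20
  P(Y|X=2) = (2/5, 3/5), H(Y|X=2) = 0.2923, weight P(X=2) = 1/4
H(Y|X) = 0.2918 dits

H(X) + H(Y|X) = 0.4693 + 0.2918 = 0.7611 dits

Both sides equal 0.7611 dits. ✓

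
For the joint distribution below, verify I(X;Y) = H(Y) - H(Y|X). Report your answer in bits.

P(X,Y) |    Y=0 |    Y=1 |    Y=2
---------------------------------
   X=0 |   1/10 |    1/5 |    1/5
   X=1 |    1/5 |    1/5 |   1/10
I(X;Y) = 0.0490 bits

Mutual information has multiple equivalent forms:
- I(X;Y) = H(X) - H(X|Y)
- I(X;Y) = H(Y) - H(Y|X)
- I(X;Y) = H(X) + H(Y) - H(X,Y)

Computing all quantities:
H(X) = 1.0000, H(Y) = 1.5710, H(X,Y) = 2.5219
H(X|Y) = 0.9510, H(Y|X) = 1.5219

Verification:
H(X) - H(X|Y) = 1.0000 - 0.9510 = 0.0490
H(Y) - H(Y|X) = 1.5710 - 1.5219 = 0.0490
H(X) + H(Y) - H(X,Y) = 1.0000 + 1.5710 - 2.5219 = 0.0490

All forms give I(X;Y) = 0.0490 bits. ✓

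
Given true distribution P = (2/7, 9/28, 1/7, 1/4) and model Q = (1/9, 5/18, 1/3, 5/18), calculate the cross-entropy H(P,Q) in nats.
1.5167 nats

Cross-entropy: H(P,Q) = -Σ p(x) log q(x)

Alternatively: H(P,Q) = H(P) + D_KL(P||Q)
H(P) = 1.3473 nats
D_KL(P||Q) = 0.1694 nats

H(P,Q) = 1.3473 + 0.1694 = 1.5167 nats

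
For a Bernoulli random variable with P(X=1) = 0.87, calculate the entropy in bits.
0.5574 bits

The binary entropy function is:
H(p) = -p log(p) - (1-p) log(1-p)

H(0.87) = -0.87 × log_2(0.87) - 0.13 × log_2(0.13)
H(0.87) = 0.5574 bits

Note: Binary entropy is maximized at p=0.5 (H=1 bit) and minimized at p=0 or p=1 (H=0).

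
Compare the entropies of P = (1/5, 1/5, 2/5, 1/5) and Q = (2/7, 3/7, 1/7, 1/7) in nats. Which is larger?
P

Computing entropies in nats:
H(P) = 1.3322
H(Q) = 1.2770

Distribution P has higher entropy.

Intuition: The distribution closer to uniform (more spread out) has higher entropy.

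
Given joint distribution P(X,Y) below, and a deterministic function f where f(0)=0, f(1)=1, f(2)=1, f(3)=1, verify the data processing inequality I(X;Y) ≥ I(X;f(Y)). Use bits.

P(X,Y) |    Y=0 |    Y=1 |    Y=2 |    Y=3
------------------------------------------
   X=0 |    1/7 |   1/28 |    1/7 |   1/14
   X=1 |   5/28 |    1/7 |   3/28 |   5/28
I(X;Y) = 0.0571, I(X;f(Y)) = 0.0038, inequality holds: 0.0571 ≥ 0.0038

Data Processing Inequality: For any Markov chain X → Y → Z, we have I(X;Y) ≥ I(X;Z).

Here Z = f(Y) is a deterministic function of Y, forming X → Y → Z.

Original I(X;Y) = 0.0571 bits

After applying f:
P(X,Z) where Z=f(Y):
- P(X,Z=0) = P(X,Y=0)
- P(X,Z=1) = P(X,Y=1) + P(X,Y=2) + P(X,Y=3)

I(X;Z) = I(X;f(Y)) = 0.0038 bits

Verification: 0.0571 ≥ 0.0038 ✓

Information cannot be created by processing; the function f can only lose information about X.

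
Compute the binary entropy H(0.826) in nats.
0.4622 nats

The binary entropy function is:
H(p) = -p log(p) - (1-p) log(1-p)

H(0.826) = -0.826 × log_e(0.826) - 0.174 × log_e(0.174)
H(0.826) = 0.4622 nats

Note: Binary entropy is maximized at p=0.5 (H=1 bit) and minimized at p=0 or p=1 (H=0).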